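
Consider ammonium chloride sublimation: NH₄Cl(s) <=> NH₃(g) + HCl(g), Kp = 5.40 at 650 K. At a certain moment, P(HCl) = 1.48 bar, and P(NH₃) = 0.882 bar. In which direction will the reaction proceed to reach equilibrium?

in the forward direction

(NH₄Cl is a pure solid — omitted from Qp.)
Qp = P(NH₃)·P(HCl) = (0.882)·(1.48) = 1.31
Qp = 1.31 < Kp = 5.40, so the forward reaction proceeds.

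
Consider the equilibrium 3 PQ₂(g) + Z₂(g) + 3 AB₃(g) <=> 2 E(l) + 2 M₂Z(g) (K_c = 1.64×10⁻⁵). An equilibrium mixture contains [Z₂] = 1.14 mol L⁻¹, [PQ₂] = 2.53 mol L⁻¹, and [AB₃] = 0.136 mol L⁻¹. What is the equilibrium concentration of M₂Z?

(E is a pure liquid — omitted from K_c.)
At equilibrium, K_c = [M₂Z]² / ([PQ₂]³·[Z₂]·[AB₃]³) = 1.64×10⁻⁵.
([M₂Z])² / ((2.53)³·(1.14)·(0.136)³) = 1.64×10⁻⁵
[M₂Z]² = 7.62×10⁻⁷ ⇒ [M₂Z] = 8.73×10⁻⁴ mol L⁻¹

[M₂Z] = 8.73×10⁻⁴ mol L⁻¹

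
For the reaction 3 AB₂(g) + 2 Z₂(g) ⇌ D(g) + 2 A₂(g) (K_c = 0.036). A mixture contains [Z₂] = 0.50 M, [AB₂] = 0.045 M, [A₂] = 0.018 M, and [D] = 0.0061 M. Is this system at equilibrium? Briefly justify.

no; Q > K, reaction proceeds in reverse

Q_c = [D]·[A₂]² / ([AB₂]³·[Z₂]²) = (0.0061)·(0.018)² / ((0.045)³·(0.50)²) = 0.087
Q_c = 0.087 > K_c = 0.036: net reverse reaction.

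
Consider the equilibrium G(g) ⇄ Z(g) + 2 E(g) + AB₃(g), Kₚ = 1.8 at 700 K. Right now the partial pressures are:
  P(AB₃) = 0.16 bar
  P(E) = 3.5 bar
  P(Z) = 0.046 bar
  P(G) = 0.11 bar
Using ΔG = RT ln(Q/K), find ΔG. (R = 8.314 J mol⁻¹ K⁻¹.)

ΔG = -4.58 kJ/mol

Qₚ = P(Z)·P(E)²·P(AB₃) / P(G) = (0.046)·(3.5)²·(0.16) / (0.11) = 0.820
ΔG = RT ln(Qₚ/Kₚ) = (8.314 J mol⁻¹ K⁻¹)(700 K) × ln(0.820/1.8)
   = (5.820 kJ/mol)(-0.7862) = -4.58 kJ/mol
ΔG < 0, so the forward reaction is spontaneous (proceeds forward).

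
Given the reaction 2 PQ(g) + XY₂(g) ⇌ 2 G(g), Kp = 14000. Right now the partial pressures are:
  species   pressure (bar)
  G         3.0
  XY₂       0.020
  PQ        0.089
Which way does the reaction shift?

Qp = P(G)² / (P(PQ)²·P(XY₂)) = (3.0)² / ((0.089)²·(0.020)) = 57000
Qp = 57000 > Kp = 14000, so the reverse reaction proceeds.

reverse (toward reactants)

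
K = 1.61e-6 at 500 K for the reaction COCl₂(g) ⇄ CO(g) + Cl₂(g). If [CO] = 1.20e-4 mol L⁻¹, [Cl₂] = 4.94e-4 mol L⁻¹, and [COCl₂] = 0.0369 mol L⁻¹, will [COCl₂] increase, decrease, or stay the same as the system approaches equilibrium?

Q = [CO]·[Cl₂] / [COCl₂] = (1.20e-4)·(4.94e-4) / (0.0369) = 1.61e-6
Q = 1.61e-6 = K; the system is at equilibrium.

stay the same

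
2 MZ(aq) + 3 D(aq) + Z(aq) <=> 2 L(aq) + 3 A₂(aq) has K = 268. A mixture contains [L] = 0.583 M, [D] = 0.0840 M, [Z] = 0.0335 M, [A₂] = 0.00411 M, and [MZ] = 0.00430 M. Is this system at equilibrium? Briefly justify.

Q = [L]²·[A₂]³ / ([MZ]²·[D]³·[Z]) = (0.583)²·(0.00411)³ / ((0.00430)²·(0.0840)³·(0.0335)) = 64.3
Q = 64.3 < K = 268: net forward reaction.

no; Q < K, reaction proceeds forward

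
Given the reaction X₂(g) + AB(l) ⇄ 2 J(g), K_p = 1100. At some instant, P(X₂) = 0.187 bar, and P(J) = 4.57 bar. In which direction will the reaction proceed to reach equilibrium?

forward (toward products)

(AB is a pure liquid — omitted from Q_p.)
Q_p = P(J)² / P(X₂) = (4.57)² / (0.187) = 112
Q_p = 112 < K_p = 1100, so the forward reaction proceeds.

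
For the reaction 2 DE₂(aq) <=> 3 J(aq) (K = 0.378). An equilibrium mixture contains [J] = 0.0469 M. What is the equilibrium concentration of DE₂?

[DE₂] = 0.0165 M

At equilibrium, K = [J]³ / [DE₂]² = 0.378.
(0.0469)³ / ([DE₂])² = 0.378
[DE₂]² = 2.73e-4 ⇒ [DE₂] = 0.0165 M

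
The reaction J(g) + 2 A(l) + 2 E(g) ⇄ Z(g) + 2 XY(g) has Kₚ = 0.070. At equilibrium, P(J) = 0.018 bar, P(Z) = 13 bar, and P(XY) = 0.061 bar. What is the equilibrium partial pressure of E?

(A is a pure liquid — omitted from Kₚ.)
At equilibrium, Kₚ = P(Z)·P(XY)² / (P(J)·P(E)²) = 0.070.
(13)·(0.061)² / ((0.018)·(P(E))²) = 0.070
P(E)² = 38.4 ⇒ P(E) = 6.2 bar

P(E) = 6.2 bar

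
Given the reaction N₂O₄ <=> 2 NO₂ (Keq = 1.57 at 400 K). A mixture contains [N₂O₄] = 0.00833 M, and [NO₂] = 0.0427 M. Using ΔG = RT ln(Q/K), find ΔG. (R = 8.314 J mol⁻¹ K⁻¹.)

Q = [NO₂]² / [N₂O₄] = (0.0427)² / (0.00833) = 0.219
ΔG = RT ln(Q/Keq) = (8.314 J mol⁻¹ K⁻¹)(400 K) × ln(0.219/1.57)
   = (3.326 kJ/mol)(-1.970) = -6.55 kJ/mol
ΔG < 0, so the forward reaction is spontaneous (proceeds forward).

ΔG = -6.55 kJ/mol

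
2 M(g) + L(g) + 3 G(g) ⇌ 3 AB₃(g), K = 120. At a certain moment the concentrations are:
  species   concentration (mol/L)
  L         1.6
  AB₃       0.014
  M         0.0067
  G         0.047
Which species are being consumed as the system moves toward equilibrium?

AB₃ (products)

Q = [AB₃]³ / ([M]²·[L]·[G]³) = (0.014)³ / ((0.0067)²·(1.6)·(0.047)³) = 370
Q = 370 > K = 120: net reverse reaction.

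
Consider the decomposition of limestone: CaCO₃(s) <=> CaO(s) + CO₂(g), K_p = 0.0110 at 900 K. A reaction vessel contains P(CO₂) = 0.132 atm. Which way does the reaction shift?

(CaCO₃, CaO are pure solids — omitted from Q_p.)
Q_p = P(CO₂) = 0.132
Q_p = 0.132 > K_p = 0.0110, so the reverse reaction proceeds.

reverse (toward reactants)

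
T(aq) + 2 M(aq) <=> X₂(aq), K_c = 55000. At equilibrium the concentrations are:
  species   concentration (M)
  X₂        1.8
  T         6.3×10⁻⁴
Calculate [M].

[M] = 0.23 M

At equilibrium, K_c = [X₂] / ([T]·[M]²) = 55000.
(1.8) / ((6.3×10⁻⁴)·([M])²) = 55000
[M]² = 0.0519 ⇒ [M] = 0.23 M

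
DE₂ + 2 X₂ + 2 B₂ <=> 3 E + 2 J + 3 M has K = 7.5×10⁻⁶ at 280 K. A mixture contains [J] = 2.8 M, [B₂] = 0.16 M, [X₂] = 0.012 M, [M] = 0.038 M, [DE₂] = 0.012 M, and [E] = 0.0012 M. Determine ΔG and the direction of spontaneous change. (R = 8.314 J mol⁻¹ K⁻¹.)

ΔG = 1.88 kJ/mol; the forward reaction is non-spontaneous

Q = [E]³·[J]²·[M]³ / ([DE₂]·[X₂]²·[B₂]²) = (0.0012)³·(2.8)²·(0.038)³ / ((0.012)·(0.012)²·(0.16)²) = 1.68×10⁻⁵
ΔG = RT ln(Q/K) = (8.314 J mol⁻¹ K⁻¹)(280 K) × ln(1.68×10⁻⁵/7.5×10⁻⁶)
   = (2.328 kJ/mol)(0.8065) = 1.88 kJ/mol
ΔG > 0, so the forward reaction is non-spontaneous (proceeds in reverse).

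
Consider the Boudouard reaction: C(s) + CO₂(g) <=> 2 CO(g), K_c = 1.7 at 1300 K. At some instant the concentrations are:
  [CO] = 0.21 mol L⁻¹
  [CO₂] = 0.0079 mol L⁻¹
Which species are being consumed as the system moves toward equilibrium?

(C is a pure solid — omitted from Q_c.)
Q_c = [CO]² / [CO₂] = (0.21)² / (0.0079) = 5.6
Q_c = 5.6 > K_c = 1.7: net reverse reaction.

CO (products)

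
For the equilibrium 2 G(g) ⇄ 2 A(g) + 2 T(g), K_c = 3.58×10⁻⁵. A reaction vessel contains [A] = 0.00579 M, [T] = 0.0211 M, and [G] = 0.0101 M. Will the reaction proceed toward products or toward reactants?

toward reactants

Q_c = [A]²·[T]² / [G]² = (0.00579)²·(0.0211)² / (0.0101)² = 1.46×10⁻⁴
Q_c = 1.46×10⁻⁴ > K_c = 3.58×10⁻⁵, so the reverse reaction proceeds.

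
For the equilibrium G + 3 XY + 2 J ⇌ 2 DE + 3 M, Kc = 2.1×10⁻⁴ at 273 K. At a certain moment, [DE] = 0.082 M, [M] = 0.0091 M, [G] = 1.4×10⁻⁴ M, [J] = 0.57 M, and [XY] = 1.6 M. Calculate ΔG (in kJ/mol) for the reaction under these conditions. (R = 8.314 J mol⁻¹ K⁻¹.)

ΔG = -4.64 kJ/mol

Qc = [DE]²·[M]³ / ([G]·[XY]³·[J]²) = (0.082)²·(0.0091)³ / ((1.4×10⁻⁴)·(1.6)³·(0.57)²) = 2.72×10⁻⁵
ΔG = RT ln(Qc/Kc) = (8.314 J mol⁻¹ K⁻¹)(273 K) × ln(2.72×10⁻⁵/2.1×10⁻⁴)
   = (2.270 kJ/mol)(-2.044) = -4.64 kJ/mol
ΔG < 0, so the forward reaction is spontaneous (proceeds forward).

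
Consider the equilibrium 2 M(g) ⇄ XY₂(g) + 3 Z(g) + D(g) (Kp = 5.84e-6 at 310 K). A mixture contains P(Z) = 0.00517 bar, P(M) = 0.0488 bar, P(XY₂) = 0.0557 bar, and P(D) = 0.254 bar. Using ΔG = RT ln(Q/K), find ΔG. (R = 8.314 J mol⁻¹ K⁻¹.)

Qp = P(XY₂)·P(Z)³·P(D) / P(M)² = (0.0557)·(0.00517)³·(0.254) / (0.0488)² = 8.21e-7
ΔG = RT ln(Qp/Kp) = (8.314 J mol⁻¹ K⁻¹)(310 K) × ln(8.21e-7/5.84e-6)
   = (2.577 kJ/mol)(-1.962) = -5.06 kJ/mol
ΔG < 0, so the forward reaction is spontaneous (proceeds forward).

ΔG = -5.06 kJ/mol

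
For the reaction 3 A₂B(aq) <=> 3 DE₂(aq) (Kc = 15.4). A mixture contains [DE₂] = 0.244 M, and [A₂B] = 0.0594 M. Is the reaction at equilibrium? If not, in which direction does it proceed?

toward reactants

Qc = [DE₂]³ / [A₂B]³ = (0.244)³ / (0.0594)³ = 69.3
Qc = 69.3 > Kc = 15.4, so the reverse reaction proceeds.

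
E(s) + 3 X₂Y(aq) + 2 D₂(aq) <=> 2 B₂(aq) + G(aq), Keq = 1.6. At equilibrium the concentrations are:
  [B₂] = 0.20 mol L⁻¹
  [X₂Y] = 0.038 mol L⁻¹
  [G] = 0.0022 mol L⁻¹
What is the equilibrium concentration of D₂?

[D₂] = 1.0 mol L⁻¹

(E is a pure solid — omitted from Keq.)
At equilibrium, Keq = [B₂]²·[G] / ([X₂Y]³·[D₂]²) = 1.6.
(0.20)²·(0.0022) / ((0.038)³·([D₂])²) = 1.6
[D₂]² = 1.00 ⇒ [D₂] = 1.0 mol L⁻¹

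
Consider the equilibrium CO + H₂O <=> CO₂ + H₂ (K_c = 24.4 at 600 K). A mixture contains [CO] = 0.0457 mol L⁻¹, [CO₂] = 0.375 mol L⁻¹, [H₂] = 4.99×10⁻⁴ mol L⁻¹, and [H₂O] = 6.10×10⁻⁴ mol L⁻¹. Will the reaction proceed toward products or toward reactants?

Q_c = [CO₂]·[H₂] / ([CO]·[H₂O]) = (0.375)·(4.99×10⁻⁴) / ((0.0457)·(6.10×10⁻⁴)) = 6.71
Q_c = 6.71 < K_c = 24.4, so the forward reaction proceeds.

toward products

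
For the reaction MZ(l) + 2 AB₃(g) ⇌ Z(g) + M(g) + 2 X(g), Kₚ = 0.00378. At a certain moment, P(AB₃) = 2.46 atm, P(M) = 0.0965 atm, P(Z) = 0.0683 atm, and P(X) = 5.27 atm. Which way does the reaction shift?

in the reverse direction

(MZ is a pure liquid — omitted from Qₚ.)
Qₚ = P(Z)·P(M)·P(X)² / P(AB₃)² = (0.0683)·(0.0965)·(5.27)² / (2.46)² = 0.0302
Qₚ = 0.0302 > Kₚ = 0.00378, so the reverse reaction proceeds.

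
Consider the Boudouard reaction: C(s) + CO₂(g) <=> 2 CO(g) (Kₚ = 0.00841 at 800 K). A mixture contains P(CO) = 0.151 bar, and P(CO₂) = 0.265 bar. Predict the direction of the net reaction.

toward reactants

(C is a pure solid — omitted from Qₚ.)
Qₚ = P(CO)² / P(CO₂) = (0.151)² / (0.265) = 0.0860
Qₚ = 0.0860 > Kₚ = 0.00841, so the reverse reaction proceeds.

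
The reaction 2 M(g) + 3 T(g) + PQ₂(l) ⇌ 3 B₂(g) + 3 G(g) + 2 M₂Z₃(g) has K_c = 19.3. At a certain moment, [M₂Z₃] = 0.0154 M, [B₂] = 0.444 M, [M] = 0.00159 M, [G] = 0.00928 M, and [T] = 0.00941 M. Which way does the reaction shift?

(PQ₂ is a pure liquid — omitted from Q_c.)
Q_c = [B₂]³·[G]³·[M₂Z₃]² / ([M]²·[T]³) = (0.444)³·(0.00928)³·(0.0154)² / ((0.00159)²·(0.00941)³) = 7.88
Q_c = 7.88 < K_c = 19.3, so the forward reaction proceeds.

in the forward direction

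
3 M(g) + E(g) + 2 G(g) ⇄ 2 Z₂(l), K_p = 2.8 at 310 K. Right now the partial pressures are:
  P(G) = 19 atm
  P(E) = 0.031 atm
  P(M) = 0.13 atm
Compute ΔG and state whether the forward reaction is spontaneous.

(Z₂ is a pure liquid — omitted from Q_p.)
Q_p = 1 / (P(M)³·P(E)·P(G)²) = 1 / ((0.13)³·(0.031)·(19)²) = 40.7
ΔG = RT ln(Q_p/K_p) = (8.314 J mol⁻¹ K⁻¹)(310 K) × ln(40.7/2.8)
   = (2.577 kJ/mol)(2.677) = 6.90 kJ/mol
ΔG > 0, so the forward reaction is non-spontaneous (proceeds in reverse).

ΔG = 6.90 kJ/mol; the forward reaction is non-spontaneous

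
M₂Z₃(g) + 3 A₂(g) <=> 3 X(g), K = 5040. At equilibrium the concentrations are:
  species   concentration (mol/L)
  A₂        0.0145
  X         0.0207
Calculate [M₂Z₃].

At equilibrium, K = [X]³ / ([M₂Z₃]·[A₂]³) = 5040.
(0.0207)³ / (([M₂Z₃])·(0.0145)³) = 5040
[M₂Z₃] = 5.77e-4 mol/L

[M₂Z₃] = 5.77e-4 mol/L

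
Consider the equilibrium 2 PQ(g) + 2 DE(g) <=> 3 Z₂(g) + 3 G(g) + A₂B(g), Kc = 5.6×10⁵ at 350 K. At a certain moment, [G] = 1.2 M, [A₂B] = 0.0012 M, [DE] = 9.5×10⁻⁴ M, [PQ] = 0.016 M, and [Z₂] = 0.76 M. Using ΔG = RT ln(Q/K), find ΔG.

Qc = [Z₂]³·[G]³·[A₂B] / ([PQ]²·[DE]²) = (0.76)³·(1.2)³·(0.0012) / ((0.016)²·(9.5×10⁻⁴)²) = 3.94×10⁶
ΔG = RT ln(Qc/Kc) = (8.314 J mol⁻¹ K⁻¹)(350 K) × ln(3.94×10⁶/5.6×10⁵)
   = (2.910 kJ/mol)(1.951) = 5.68 kJ/mol
ΔG > 0, so the forward reaction is non-spontaneous (proceeds in reverse).

ΔG = 5.68 kJ/mol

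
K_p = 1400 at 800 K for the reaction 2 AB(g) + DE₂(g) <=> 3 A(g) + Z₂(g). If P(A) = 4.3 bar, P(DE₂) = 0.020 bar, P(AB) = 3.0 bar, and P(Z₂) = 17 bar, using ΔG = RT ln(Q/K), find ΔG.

Q_p = P(A)³·P(Z₂) / (P(AB)²·P(DE₂)) = (4.3)³·(17) / ((3.0)²·(0.020)) = 7510
ΔG = RT ln(Q_p/K_p) = (8.314 J mol⁻¹ K⁻¹)(800 K) × ln(7510/1400)
   = (6.651 kJ/mol)(1.680) = 11.2 kJ/mol
ΔG > 0, so the forward reaction is non-spontaneous (proceeds in reverse).

ΔG = 11.2 kJ/mol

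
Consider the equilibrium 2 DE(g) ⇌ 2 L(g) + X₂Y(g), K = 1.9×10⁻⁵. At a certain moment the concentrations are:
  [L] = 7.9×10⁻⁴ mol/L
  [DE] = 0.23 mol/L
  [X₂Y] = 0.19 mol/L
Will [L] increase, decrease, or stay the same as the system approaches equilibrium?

increase

Q = [L]²·[X₂Y] / [DE]² = (7.9×10⁻⁴)²·(0.19) / (0.23)² = 2.2×10⁻⁶
Q = 2.2×10⁻⁶ < K = 1.9×10⁻⁵: net forward reaction.
L is a product, so it increases.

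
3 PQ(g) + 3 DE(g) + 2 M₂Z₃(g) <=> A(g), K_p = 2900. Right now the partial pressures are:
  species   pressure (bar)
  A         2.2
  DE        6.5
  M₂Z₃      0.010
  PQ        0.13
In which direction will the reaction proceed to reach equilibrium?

in the reverse direction

Q_p = P(A) / (P(PQ)³·P(DE)³·P(M₂Z₃)²) = (2.2) / ((0.13)³·(6.5)³·(0.010)²) = 36000
Q_p = 36000 > K_p = 2900, so the reverse reaction proceeds.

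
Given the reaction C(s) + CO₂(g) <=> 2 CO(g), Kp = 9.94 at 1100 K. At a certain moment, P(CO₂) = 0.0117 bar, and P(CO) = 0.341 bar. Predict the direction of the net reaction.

no net change (already at equilibrium)

(C is a pure solid — omitted from Qp.)
Qp = P(CO)² / P(CO₂) = (0.341)² / (0.0117) = 9.94
Qp = 9.94 = Kp, so the system is already at equilibrium.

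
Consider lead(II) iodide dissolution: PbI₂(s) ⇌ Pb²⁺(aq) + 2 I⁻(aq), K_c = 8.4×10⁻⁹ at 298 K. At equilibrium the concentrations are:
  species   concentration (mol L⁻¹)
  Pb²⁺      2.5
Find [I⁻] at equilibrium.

(PbI₂ is a pure solid — omitted from K_c.)
At equilibrium, K_c = [Pb²⁺]·[I⁻]² = 8.4×10⁻⁹.
(2.5)·([I⁻])² = 8.4×10⁻⁹
[I⁻]² = 3.36×10⁻⁹ ⇒ [I⁻] = 5.8×10⁻⁵ mol L⁻¹

[I⁻] = 5.8×10⁻⁵ mol L⁻¹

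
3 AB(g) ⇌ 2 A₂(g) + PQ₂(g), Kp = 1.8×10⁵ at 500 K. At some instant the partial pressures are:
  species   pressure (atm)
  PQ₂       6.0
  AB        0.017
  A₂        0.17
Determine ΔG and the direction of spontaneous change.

Qp = P(A₂)²·P(PQ₂) / P(AB)³ = (0.17)²·(6.0) / (0.017)³ = 35300
ΔG = RT ln(Qp/Kp) = (8.314 J mol⁻¹ K⁻¹)(500 K) × ln(35300/1.8×10⁵)
   = (4.157 kJ/mol)(-1.629) = -6.77 kJ/mol
ΔG < 0, so the forward reaction is spontaneous (proceeds forward).

ΔG = -6.77 kJ/mol; the forward reaction is spontaneous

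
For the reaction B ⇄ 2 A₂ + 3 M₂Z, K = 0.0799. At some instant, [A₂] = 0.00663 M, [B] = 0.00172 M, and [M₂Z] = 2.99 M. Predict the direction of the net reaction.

Q = [A₂]²·[M₂Z]³ / [B] = (0.00663)²·(2.99)³ / (0.00172) = 0.683
Q = 0.683 > K = 0.0799, so the reverse reaction proceeds.

toward reactants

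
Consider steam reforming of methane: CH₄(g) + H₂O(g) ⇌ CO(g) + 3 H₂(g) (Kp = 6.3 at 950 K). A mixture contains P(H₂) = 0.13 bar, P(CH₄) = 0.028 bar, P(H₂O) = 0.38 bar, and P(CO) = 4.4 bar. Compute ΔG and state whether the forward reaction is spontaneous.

ΔG = -15.3 kJ/mol; the forward reaction is spontaneous

Qp = P(CO)·P(H₂)³ / (P(CH₄)·P(H₂O)) = (4.4)·(0.13)³ / ((0.028)·(0.38)) = 0.909
ΔG = RT ln(Qp/Kp) = (8.314 J mol⁻¹ K⁻¹)(950 K) × ln(0.909/6.3)
   = (7.898 kJ/mol)(-1.936) = -15.3 kJ/mol
ΔG < 0, so the forward reaction is spontaneous (proceeds forward).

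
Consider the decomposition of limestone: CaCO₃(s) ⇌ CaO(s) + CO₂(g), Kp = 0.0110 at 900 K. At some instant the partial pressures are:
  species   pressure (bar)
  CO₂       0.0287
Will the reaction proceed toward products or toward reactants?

(CaCO₃, CaO are pure solids — omitted from Qp.)
Qp = P(CO₂) = 0.0287
Qp = 0.0287 > Kp = 0.0110, so the reverse reaction proceeds.

in the reverse direction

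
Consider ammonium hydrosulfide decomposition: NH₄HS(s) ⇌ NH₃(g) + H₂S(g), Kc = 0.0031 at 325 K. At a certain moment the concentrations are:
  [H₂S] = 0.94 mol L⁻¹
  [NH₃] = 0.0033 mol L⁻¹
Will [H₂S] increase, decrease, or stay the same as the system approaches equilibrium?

(NH₄HS is a pure solid — omitted from Qc.)
Qc = [NH₃]·[H₂S] = (0.0033)·(0.94) = 0.0031
Qc = 0.0031 = Kc; the system is at equilibrium.

stay the same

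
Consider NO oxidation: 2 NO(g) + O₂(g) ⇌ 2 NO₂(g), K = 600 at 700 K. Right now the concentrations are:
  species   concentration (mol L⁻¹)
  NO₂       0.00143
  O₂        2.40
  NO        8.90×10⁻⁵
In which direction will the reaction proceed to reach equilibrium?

Q = [NO₂]² / ([NO]²·[O₂]) = (0.00143)² / ((8.90×10⁻⁵)²·(2.40)) = 108
Q = 108 < K = 600, so the forward reaction proceeds.

to the right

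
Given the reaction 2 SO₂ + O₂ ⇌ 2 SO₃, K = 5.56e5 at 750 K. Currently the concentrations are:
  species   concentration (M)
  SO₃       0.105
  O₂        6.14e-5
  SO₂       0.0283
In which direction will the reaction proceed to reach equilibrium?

Q = [SO₃]² / ([SO₂]²·[O₂]) = (0.105)² / ((0.0283)²·(6.14e-5)) = 2.24e5
Q = 2.24e5 < K = 5.56e5, so the forward reaction proceeds.

forward (toward products)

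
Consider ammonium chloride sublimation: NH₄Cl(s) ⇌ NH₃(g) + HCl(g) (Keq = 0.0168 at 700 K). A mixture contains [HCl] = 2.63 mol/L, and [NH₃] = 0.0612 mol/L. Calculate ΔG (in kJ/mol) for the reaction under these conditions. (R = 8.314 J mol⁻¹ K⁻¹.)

ΔG = 13.2 kJ/mol

(NH₄Cl is a pure solid — omitted from Q.)
Q = [NH₃]·[HCl] = (0.0612)·(2.63) = 0.161
ΔG = RT ln(Q/Keq) = (8.314 J mol⁻¹ K⁻¹)(700 K) × ln(0.161/0.0168)
   = (5.820 kJ/mol)(2.260) = 13.2 kJ/mol
ΔG > 0, so the forward reaction is non-spontaneous (proceeds in reverse).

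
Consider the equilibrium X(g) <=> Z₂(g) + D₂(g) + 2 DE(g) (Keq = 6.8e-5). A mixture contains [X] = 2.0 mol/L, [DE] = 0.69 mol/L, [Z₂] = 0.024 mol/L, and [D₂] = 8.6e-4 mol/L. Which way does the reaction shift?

Q = [Z₂]·[D₂]·[DE]² / [X] = (0.024)·(8.6e-4)·(0.69)² / (2.0) = 4.9e-6
Q = 4.9e-6 < Keq = 6.8e-5, so the forward reaction proceeds.

forward (toward products)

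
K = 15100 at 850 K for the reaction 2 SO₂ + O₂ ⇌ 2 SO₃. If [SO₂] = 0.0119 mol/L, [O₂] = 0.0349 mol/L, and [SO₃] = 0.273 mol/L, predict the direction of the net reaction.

neither direction; the system is at equilibrium

Q = [SO₃]² / ([SO₂]²·[O₂]) = (0.273)² / ((0.0119)²·(0.0349)) = 15100
Q = 15100 = K, so the system is already at equilibrium.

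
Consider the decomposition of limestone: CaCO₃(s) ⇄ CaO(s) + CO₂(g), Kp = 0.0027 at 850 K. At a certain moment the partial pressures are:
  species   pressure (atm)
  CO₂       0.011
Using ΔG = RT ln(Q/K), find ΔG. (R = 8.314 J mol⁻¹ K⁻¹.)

(CaCO₃, CaO are pure solids — omitted from Qp.)
Qp = P(CO₂) = 0.0110
ΔG = RT ln(Qp/Kp) = (8.314 J mol⁻¹ K⁻¹)(850 K) × ln(0.0110/0.0027)
   = (7.067 kJ/mol)(1.405) = 9.93 kJ/mol
ΔG > 0, so the forward reaction is non-spontaneous (proceeds in reverse).

ΔG = 9.93 kJ/mol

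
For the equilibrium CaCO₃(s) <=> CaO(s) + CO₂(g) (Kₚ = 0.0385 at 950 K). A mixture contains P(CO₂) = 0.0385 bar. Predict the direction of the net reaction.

(CaCO₃, CaO are pure solids — omitted from Qₚ.)
Qₚ = P(CO₂) = 0.0385
Qₚ = 0.0385 = Kₚ, so the system is already at equilibrium.

neither direction; the system is at equilibrium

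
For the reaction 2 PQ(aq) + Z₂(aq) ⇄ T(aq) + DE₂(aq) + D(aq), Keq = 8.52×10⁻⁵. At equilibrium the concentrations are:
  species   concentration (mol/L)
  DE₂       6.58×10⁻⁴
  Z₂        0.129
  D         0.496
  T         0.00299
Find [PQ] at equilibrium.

[PQ] = 0.298 mol/L

At equilibrium, Keq = [T]·[DE₂]·[D] / ([PQ]²·[Z₂]) = 8.52×10⁻⁵.
(0.00299)·(6.58×10⁻⁴)·(0.496) / (([PQ])²·(0.129)) = 8.52×10⁻⁵
[PQ]² = 0.0888 ⇒ [PQ] = 0.298 mol/L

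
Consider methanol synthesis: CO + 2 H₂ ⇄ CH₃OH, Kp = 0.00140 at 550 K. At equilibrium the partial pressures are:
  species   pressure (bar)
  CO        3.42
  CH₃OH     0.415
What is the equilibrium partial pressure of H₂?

P(H₂) = 9.31 bar

At equilibrium, Kp = P(CH₃OH) / (P(CO)·P(H₂)²) = 0.00140.
(0.415) / ((3.42)·(P(H₂))²) = 0.00140
P(H₂)² = 86.7 ⇒ P(H₂) = 9.31 bar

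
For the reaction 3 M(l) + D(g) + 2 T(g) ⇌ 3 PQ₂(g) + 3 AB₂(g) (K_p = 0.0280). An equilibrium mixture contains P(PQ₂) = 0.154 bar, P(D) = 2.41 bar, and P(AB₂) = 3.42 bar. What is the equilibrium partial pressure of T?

(M is a pure liquid — omitted from K_p.)
At equilibrium, K_p = P(PQ₂)³·P(AB₂)³ / (P(D)·P(T)²) = 0.0280.
(0.154)³·(3.42)³ / ((2.41)·(P(T))²) = 0.0280
P(T)² = 2.17 ⇒ P(T) = 1.47 bar

P(T) = 1.47 bar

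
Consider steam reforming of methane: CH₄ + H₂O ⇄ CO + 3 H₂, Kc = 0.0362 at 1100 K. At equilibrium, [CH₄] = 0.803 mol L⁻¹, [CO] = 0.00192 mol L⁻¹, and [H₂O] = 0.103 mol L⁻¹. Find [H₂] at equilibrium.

At equilibrium, Kc = [CO]·[H₂]³ / ([CH₄]·[H₂O]) = 0.0362.
(0.00192)·([H₂])³ / ((0.803)·(0.103)) = 0.0362
[H₂]³ = 1.56 ⇒ [H₂] = 1.16 mol L⁻¹

[H₂] = 1.16 mol L⁻¹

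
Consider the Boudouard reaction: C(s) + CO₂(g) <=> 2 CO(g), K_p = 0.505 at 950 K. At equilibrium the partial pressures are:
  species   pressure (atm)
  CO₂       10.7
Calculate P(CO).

P(CO) = 2.32 atm

(C is a pure solid — omitted from K_p.)
At equilibrium, K_p = P(CO)² / P(CO₂) = 0.505.
(P(CO))² / (10.7) = 0.505
P(CO)² = 5.40 ⇒ P(CO) = 2.32 atm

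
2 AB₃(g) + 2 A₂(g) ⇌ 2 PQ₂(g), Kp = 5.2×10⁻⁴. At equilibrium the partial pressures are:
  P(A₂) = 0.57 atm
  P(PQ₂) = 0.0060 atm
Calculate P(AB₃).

P(AB₃) = 0.46 atm

At equilibrium, Kp = P(PQ₂)² / (P(AB₃)²·P(A₂)²) = 5.2×10⁻⁴.
(0.0060)² / ((P(AB₃))²·(0.57)²) = 5.2×10⁻⁴
P(AB₃)² = 0.213 ⇒ P(AB₃) = 0.46 atm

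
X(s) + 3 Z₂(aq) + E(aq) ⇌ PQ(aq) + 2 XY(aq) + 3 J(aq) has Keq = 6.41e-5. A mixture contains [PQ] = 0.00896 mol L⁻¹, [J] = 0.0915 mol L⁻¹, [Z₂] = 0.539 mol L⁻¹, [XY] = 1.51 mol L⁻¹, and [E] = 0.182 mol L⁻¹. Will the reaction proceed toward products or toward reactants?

reverse (toward reactants)

(X is a pure solid — omitted from Q.)
Q = [PQ]·[XY]²·[J]³ / ([Z₂]³·[E]) = (0.00896)·(1.51)²·(0.0915)³ / ((0.539)³·(0.182)) = 5.49e-4
Q = 5.49e-4 > Keq = 6.41e-5, so the reverse reaction proceeds.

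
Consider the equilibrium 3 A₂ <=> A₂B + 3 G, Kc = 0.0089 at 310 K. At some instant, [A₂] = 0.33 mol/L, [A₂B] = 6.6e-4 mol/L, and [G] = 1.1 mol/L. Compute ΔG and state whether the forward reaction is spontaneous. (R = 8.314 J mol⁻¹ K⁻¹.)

Qc = [A₂B]·[G]³ / [A₂]³ = (6.6e-4)·(1.1)³ / (0.33)³ = 0.0244
ΔG = RT ln(Qc/Kc) = (8.314 J mol⁻¹ K⁻¹)(310 K) × ln(0.0244/0.0089)
   = (2.577 kJ/mol)(1.009) = 2.60 kJ/mol
ΔG > 0, so the forward reaction is non-spontaneous (proceeds in reverse).

ΔG = 2.60 kJ/mol; the forward reaction is non-spontaneous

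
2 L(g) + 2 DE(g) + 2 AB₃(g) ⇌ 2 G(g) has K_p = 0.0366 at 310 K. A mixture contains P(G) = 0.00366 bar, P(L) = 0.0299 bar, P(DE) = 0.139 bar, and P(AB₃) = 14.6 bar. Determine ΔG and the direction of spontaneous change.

Q_p = P(G)² / (P(L)²·P(DE)²·P(AB₃)²) = (0.00366)² / ((0.0299)²·(0.139)²·(14.6)²) = 0.00364
ΔG = RT ln(Q_p/K_p) = (8.314 J mol⁻¹ K⁻¹)(310 K) × ln(0.00364/0.0366)
   = (2.577 kJ/mol)(-2.308) = -5.95 kJ/mol
ΔG < 0, so the forward reaction is spontaneous (proceeds forward).

ΔG = -5.95 kJ/mol; the forward reaction is spontaneous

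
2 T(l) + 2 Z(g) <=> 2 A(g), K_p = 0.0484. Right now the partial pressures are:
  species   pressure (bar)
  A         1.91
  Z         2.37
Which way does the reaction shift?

(T is a pure liquid — omitted from Q_p.)
Q_p = P(A)² / P(Z)² = (1.91)² / (2.37)² = 0.649
Q_p = 0.649 > K_p = 0.0484, so the reverse reaction proceeds.

to the left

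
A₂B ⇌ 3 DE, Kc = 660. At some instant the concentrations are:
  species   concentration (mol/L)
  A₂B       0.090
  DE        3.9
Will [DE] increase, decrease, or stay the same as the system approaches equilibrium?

Qc = [DE]³ / [A₂B] = (3.9)³ / (0.090) = 660
Qc = 660 = Kc; the system is at equilibrium.

stay the same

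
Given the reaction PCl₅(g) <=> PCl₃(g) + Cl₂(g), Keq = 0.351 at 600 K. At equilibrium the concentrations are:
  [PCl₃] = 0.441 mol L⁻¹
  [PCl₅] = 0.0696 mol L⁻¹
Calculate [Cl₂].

At equilibrium, Keq = [PCl₃]·[Cl₂] / [PCl₅] = 0.351.
(0.441)·([Cl₂]) / (0.0696) = 0.351
[Cl₂] = 0.0554 mol L⁻¹

[Cl₂] = 0.0554 mol L⁻¹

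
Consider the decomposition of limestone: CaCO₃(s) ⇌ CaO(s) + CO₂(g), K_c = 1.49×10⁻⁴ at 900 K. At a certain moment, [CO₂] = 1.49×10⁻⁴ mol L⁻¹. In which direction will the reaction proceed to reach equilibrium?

(CaCO₃, CaO are pure solids — omitted from Q_c.)
Q_c = [CO₂] = 1.49×10⁻⁴
Q_c = 1.49×10⁻⁴ = K_c, so the system is already at equilibrium.

at equilibrium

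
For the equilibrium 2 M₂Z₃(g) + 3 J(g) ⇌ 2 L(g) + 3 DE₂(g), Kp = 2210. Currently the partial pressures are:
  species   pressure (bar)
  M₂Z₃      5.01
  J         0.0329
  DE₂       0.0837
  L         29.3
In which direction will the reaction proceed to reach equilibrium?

Qp = P(L)²·P(DE₂)³ / (P(M₂Z₃)²·P(J)³) = (29.3)²·(0.0837)³ / ((5.01)²·(0.0329)³) = 563
Qp = 563 < Kp = 2210, so the forward reaction proceeds.

forward (toward products)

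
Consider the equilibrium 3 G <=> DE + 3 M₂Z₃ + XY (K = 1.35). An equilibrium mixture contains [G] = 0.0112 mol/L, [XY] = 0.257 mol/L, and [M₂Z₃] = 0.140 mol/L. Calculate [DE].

[DE] = 0.00269 mol/L

At equilibrium, K = [DE]·[M₂Z₃]³·[XY] / [G]³ = 1.35.
([DE])·(0.140)³·(0.257) / (0.0112)³ = 1.35
[DE] = 0.00269 mol/L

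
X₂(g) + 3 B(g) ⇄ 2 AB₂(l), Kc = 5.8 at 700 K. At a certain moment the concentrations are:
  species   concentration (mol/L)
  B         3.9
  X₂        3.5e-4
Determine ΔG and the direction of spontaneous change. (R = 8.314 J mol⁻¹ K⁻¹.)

ΔG = 12.3 kJ/mol; the forward reaction is non-spontaneous

(AB₂ is a pure liquid — omitted from Qc.)
Qc = 1 / ([X₂]·[B]³) = 1 / ((3.5e-4)·(3.9)³) = 48.2
ΔG = RT ln(Qc/Kc) = (8.314 J mol⁻¹ K⁻¹)(700 K) × ln(48.2/5.8)
   = (5.820 kJ/mol)(2.118) = 12.3 kJ/mol
ΔG > 0, so the forward reaction is non-spontaneous (proceeds in reverse).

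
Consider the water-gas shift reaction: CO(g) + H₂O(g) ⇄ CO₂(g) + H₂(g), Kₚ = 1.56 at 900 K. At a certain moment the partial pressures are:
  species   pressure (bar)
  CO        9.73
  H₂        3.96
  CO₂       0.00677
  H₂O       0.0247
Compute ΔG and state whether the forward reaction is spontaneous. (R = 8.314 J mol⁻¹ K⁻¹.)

Qₚ = P(CO₂)·P(H₂) / (P(CO)·P(H₂O)) = (0.00677)·(3.96) / ((9.73)·(0.0247)) = 0.112
ΔG = RT ln(Qₚ/Kₚ) = (8.314 J mol⁻¹ K⁻¹)(900 K) × ln(0.112/1.56)
   = (7.483 kJ/mol)(-2.634) = -19.7 kJ/mol
ΔG < 0, so the forward reaction is spontaneous (proceeds forward).

ΔG = -19.7 kJ/mol; the forward reaction is spontaneous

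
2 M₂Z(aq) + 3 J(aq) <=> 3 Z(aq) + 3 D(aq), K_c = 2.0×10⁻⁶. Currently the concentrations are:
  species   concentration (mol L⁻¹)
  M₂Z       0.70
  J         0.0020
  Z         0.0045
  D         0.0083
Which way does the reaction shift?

Q_c = [Z]³·[D]³ / ([M₂Z]²·[J]³) = (0.0045)³·(0.0083)³ / ((0.70)²·(0.0020)³) = 1.3×10⁻⁵
Q_c = 1.3×10⁻⁵ > K_c = 2.0×10⁻⁶, so the reverse reaction proceeds.

in the reverse direction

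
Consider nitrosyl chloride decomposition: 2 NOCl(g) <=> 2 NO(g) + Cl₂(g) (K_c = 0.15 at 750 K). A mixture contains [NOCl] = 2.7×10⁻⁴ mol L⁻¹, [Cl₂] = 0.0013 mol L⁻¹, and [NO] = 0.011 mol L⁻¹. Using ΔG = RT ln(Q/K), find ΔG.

ΔG = 16.6 kJ/mol

Q_c = [NO]²·[Cl₂] / [NOCl]² = (0.011)²·(0.0013) / (2.7×10⁻⁴)² = 2.16
ΔG = RT ln(Q_c/K_c) = (8.314 J mol⁻¹ K⁻¹)(750 K) × ln(2.16/0.15)
   = (6.236 kJ/mol)(2.667) = 16.6 kJ/mol
ΔG > 0, so the forward reaction is non-spontaneous (proceeds in reverse).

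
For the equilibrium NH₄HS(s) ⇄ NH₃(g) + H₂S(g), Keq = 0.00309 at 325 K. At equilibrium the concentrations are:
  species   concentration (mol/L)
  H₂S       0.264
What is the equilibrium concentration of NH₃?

(NH₄HS is a pure solid — omitted from Keq.)
At equilibrium, Keq = [NH₃]·[H₂S] = 0.00309.
([NH₃])·(0.264) = 0.00309
[NH₃] = 0.0117 mol/L

[NH₃] = 0.0117 mol/L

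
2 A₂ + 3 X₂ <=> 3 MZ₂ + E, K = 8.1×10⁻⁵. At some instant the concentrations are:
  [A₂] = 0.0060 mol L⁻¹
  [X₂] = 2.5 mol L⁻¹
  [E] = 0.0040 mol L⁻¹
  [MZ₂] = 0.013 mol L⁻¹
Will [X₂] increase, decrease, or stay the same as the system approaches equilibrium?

Q = [MZ₂]³·[E] / ([A₂]²·[X₂]³) = (0.013)³·(0.0040) / ((0.0060)²·(2.5)³) = 1.6×10⁻⁵
Q = 1.6×10⁻⁵ < K = 8.1×10⁻⁵: net forward reaction.
X₂ is a reactant, so it decreases.

decrease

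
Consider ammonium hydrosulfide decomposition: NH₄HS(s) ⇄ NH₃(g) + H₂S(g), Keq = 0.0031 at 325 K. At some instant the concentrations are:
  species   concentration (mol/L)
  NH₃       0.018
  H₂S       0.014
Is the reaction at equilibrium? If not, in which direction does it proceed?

in the forward direction

(NH₄HS is a pure solid — omitted from Q.)
Q = [NH₃]·[H₂S] = (0.018)·(0.014) = 2.5e-4
Q = 2.5e-4 < Keq = 0.0031, so the forward reaction proceeds.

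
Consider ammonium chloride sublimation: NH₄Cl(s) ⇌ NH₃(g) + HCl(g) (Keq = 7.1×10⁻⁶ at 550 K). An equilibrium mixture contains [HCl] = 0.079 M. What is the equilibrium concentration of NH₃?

[NH₃] = 9.0×10⁻⁵ M

(NH₄Cl is a pure solid — omitted from Keq.)
At equilibrium, Keq = [NH₃]·[HCl] = 7.1×10⁻⁶.
([NH₃])·(0.079) = 7.1×10⁻⁶
[NH₃] = 8.99×10⁻⁵ = 9.0×10⁻⁵ M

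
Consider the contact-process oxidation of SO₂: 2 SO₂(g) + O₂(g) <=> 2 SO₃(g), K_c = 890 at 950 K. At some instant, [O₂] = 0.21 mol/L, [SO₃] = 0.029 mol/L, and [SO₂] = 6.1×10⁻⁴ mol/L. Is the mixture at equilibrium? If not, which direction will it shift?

no; Q > K, reaction proceeds in reverse

Q_c = [SO₃]² / ([SO₂]²·[O₂]) = (0.029)² / ((6.1×10⁻⁴)²·(0.21)) = 11000
Q_c = 11000 > K_c = 890: net reverse reaction.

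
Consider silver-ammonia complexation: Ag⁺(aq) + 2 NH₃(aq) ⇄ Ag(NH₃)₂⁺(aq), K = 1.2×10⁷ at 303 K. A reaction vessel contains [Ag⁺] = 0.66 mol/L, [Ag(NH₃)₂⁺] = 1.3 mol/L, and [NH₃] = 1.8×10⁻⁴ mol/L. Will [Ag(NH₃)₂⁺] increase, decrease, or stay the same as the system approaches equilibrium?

Q = [Ag(NH₃)₂⁺] / ([Ag⁺]·[NH₃]²) = (1.3) / ((0.66)·(1.8×10⁻⁴)²) = 6.1×10⁷
Q = 6.1×10⁷ > K = 1.2×10⁷: net reverse reaction.
Ag(NH₃)₂⁺ is a product, so it decreases.

decrease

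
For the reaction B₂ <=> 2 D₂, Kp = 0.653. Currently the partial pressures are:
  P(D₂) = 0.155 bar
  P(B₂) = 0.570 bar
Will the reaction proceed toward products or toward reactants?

to the right

Qp = P(D₂)² / P(B₂) = (0.155)² / (0.570) = 0.0421
Qp = 0.0421 < Kp = 0.653, so the forward reaction proceeds.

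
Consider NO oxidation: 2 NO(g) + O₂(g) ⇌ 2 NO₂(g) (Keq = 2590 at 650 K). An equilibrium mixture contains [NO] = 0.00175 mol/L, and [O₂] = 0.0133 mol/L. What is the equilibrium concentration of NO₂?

[NO₂] = 0.0103 mol/L

At equilibrium, Keq = [NO₂]² / ([NO]²·[O₂]) = 2590.
([NO₂])² / ((0.00175)²·(0.0133)) = 2590
[NO₂]² = 1.05×10⁻⁴ ⇒ [NO₂] = 0.0103 mol/L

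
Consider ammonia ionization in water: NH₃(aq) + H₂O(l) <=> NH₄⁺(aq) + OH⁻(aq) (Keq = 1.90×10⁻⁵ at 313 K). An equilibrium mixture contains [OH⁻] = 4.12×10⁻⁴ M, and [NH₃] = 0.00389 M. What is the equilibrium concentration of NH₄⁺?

[NH₄⁺] = 1.79×10⁻⁴ M

(H₂O is a pure liquid — omitted from Keq.)
At equilibrium, Keq = [NH₄⁺]·[OH⁻] / [NH₃] = 1.90×10⁻⁵.
([NH₄⁺])·(4.12×10⁻⁴) / (0.00389) = 1.90×10⁻⁵
[NH₄⁺] = 1.79×10⁻⁴ M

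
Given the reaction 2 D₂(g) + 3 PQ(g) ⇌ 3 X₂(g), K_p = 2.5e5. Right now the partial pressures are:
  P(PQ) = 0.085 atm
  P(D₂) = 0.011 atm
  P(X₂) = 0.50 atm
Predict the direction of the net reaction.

reverse (toward reactants)

Q_p = P(X₂)³ / (P(D₂)²·P(PQ)³) = (0.50)³ / ((0.011)²·(0.085)³) = 1.7e6
Q_p = 1.7e6 > K_p = 2.5e5, so the reverse reaction proceeds.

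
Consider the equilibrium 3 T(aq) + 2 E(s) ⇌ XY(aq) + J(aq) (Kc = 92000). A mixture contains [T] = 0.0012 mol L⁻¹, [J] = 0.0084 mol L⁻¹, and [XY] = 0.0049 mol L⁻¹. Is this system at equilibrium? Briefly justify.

(E is a pure solid — omitted from Qc.)
Qc = [XY]·[J] / [T]³ = (0.0049)·(0.0084) / (0.0012)³ = 24000
Qc = 24000 < Kc = 92000: net forward reaction.

no; Q < K, reaction proceeds forward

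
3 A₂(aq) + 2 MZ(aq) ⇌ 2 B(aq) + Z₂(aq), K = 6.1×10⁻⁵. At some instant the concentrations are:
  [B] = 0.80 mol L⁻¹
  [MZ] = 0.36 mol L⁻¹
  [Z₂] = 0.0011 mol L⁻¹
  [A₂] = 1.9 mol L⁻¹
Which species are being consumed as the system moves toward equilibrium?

B, Z₂ (products)

Q = [B]²·[Z₂] / ([A₂]³·[MZ]²) = (0.80)²·(0.0011) / ((1.9)³·(0.36)²) = 7.9×10⁻⁴
Q = 7.9×10⁻⁴ > K = 6.1×10⁻⁵: net reverse reaction.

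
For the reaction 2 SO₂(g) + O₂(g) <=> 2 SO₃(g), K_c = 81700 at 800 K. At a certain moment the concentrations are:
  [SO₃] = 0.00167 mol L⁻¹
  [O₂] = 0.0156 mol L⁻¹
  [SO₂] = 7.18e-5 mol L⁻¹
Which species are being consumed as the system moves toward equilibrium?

SO₂, O₂ (reactants)

Q_c = [SO₃]² / ([SO₂]²·[O₂]) = (0.00167)² / ((7.18e-5)²·(0.0156)) = 34700
Q_c = 34700 < K_c = 81700: net forward reaction.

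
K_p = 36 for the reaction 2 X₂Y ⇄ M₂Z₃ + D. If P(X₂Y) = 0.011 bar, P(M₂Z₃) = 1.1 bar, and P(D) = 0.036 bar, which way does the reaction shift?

Q_p = P(M₂Z₃)·P(D) / P(X₂Y)² = (1.1)·(0.036) / (0.011)² = 330
Q_p = 330 > K_p = 36, so the reverse reaction proceeds.

toward reactants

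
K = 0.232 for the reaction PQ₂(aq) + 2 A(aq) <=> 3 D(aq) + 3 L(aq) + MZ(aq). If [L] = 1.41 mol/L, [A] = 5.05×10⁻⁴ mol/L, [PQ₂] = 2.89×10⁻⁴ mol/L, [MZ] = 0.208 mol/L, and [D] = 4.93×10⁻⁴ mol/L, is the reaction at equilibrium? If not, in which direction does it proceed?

Q = [D]³·[L]³·[MZ] / ([PQ₂]·[A]²) = (4.93×10⁻⁴)³·(1.41)³·(0.208) / ((2.89×10⁻⁴)·(5.05×10⁻⁴)²) = 0.948
Q = 0.948 > K = 0.232, so the reverse reaction proceeds.

toward reactants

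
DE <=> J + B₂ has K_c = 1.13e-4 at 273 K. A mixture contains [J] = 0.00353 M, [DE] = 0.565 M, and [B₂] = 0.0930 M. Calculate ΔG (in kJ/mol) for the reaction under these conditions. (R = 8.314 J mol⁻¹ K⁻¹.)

Q_c = [J]·[B₂] / [DE] = (0.00353)·(0.0930) / (0.565) = 5.81e-4
ΔG = RT ln(Q_c/K_c) = (8.314 J mol⁻¹ K⁻¹)(273 K) × ln(5.81e-4/1.13e-4)
   = (2.270 kJ/mol)(1.637) = 3.72 kJ/mol
ΔG > 0, so the forward reaction is non-spontaneous (proceeds in reverse).

ΔG = 3.72 kJ/mol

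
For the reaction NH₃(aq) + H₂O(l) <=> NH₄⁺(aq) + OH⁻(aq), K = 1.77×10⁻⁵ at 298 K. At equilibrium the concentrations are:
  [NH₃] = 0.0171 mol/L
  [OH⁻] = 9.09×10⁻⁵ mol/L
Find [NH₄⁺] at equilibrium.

(H₂O is a pure liquid — omitted from K.)
At equilibrium, K = [NH₄⁺]·[OH⁻] / [NH₃] = 1.77×10⁻⁵.
([NH₄⁺])·(9.09×10⁻⁵) / (0.0171) = 1.77×10⁻⁵
[NH₄⁺] = 0.00333 mol/L

[NH₄⁺] = 0.00333 mol/L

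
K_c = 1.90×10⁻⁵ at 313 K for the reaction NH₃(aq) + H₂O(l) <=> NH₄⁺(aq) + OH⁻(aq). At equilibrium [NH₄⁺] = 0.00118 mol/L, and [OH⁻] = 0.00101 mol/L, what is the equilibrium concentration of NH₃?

(H₂O is a pure liquid — omitted from K_c.)
At equilibrium, K_c = [NH₄⁺]·[OH⁻] / [NH₃] = 1.90×10⁻⁵.
(0.00118)·(0.00101) / ([NH₃]) = 1.90×10⁻⁵
[NH₃] = 0.0627 mol/L

[NH₃] = 0.0627 mol/L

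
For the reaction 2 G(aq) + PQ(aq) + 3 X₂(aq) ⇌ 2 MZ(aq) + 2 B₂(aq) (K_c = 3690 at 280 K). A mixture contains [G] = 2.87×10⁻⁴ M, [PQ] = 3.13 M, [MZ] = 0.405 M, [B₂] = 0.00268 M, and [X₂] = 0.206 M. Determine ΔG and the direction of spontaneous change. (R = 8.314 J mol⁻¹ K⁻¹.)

ΔG = -4.55 kJ/mol; the forward reaction is spontaneous

Q_c = [MZ]²·[B₂]² / ([G]²·[PQ]·[X₂]³) = (0.405)²·(0.00268)² / ((2.87×10⁻⁴)²·(3.13)·(0.206)³) = 523
ΔG = RT ln(Q_c/K_c) = (8.314 J mol⁻¹ K⁻¹)(280 K) × ln(523/3690)
   = (2.328 kJ/mol)(-1.954) = -4.55 kJ/mol
ΔG < 0, so the forward reaction is spontaneous (proceeds forward).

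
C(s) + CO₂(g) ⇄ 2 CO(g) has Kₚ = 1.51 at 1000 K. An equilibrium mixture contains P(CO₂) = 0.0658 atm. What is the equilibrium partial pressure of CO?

(C is a pure solid — omitted from Kₚ.)
At equilibrium, Kₚ = P(CO)² / P(CO₂) = 1.51.
(P(CO))² / (0.0658) = 1.51
P(CO)² = 0.0994 ⇒ P(CO) = 0.315 atm

P(CO) = 0.315 atm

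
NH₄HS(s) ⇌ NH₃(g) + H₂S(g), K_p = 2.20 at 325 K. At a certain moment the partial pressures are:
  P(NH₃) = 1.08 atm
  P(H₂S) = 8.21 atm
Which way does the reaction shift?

(NH₄HS is a pure solid — omitted from Q_p.)
Q_p = P(NH₃)·P(H₂S) = (1.08)·(8.21) = 8.87
Q_p = 8.87 > K_p = 2.20, so the reverse reaction proceeds.

toward reactants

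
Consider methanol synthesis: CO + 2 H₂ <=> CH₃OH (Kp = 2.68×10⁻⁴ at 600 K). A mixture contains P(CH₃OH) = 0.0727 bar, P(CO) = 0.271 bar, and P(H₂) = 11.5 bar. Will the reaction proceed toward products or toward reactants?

to the left

Qp = P(CH₃OH) / (P(CO)·P(H₂)²) = (0.0727) / ((0.271)·(11.5)²) = 0.00203
Qp = 0.00203 > Kp = 2.68×10⁻⁴, so the reverse reaction proceeds.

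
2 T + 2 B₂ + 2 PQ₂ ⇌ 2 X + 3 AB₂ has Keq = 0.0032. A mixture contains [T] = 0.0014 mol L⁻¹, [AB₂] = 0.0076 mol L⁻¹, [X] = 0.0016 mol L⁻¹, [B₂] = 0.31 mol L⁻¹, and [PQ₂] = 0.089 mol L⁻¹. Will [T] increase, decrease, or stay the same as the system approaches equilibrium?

Q = [X]²·[AB₂]³ / ([T]²·[B₂]²·[PQ₂]²) = (0.0016)²·(0.0076)³ / ((0.0014)²·(0.31)²·(0.089)²) = 7.5×10⁻⁴
Q = 7.5×10⁻⁴ < Keq = 0.0032: net forward reaction.
T is a reactant, so it decreases.

decrease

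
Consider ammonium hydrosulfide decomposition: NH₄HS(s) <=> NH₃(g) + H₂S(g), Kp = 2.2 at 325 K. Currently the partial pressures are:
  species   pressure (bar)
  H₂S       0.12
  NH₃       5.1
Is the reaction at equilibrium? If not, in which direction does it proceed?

toward products

(NH₄HS is a pure solid — omitted from Qp.)
Qp = P(NH₃)·P(H₂S) = (5.1)·(0.12) = 0.61
Qp = 0.61 < Kp = 2.2, so the forward reaction proceeds.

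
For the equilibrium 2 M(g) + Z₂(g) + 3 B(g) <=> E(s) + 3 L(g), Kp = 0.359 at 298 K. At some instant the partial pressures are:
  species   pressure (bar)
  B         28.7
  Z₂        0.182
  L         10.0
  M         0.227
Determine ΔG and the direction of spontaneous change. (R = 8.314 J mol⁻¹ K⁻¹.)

ΔG = 6.27 kJ/mol; the forward reaction is non-spontaneous

(E is a pure solid — omitted from Qp.)
Qp = P(L)³ / (P(M)²·P(Z₂)·P(B)³) = (10.0)³ / ((0.227)²·(0.182)·(28.7)³) = 4.51
ΔG = RT ln(Qp/Kp) = (8.314 J mol⁻¹ K⁻¹)(298 K) × ln(4.51/0.359)
   = (2.478 kJ/mol)(2.531) = 6.27 kJ/mol
ΔG > 0, so the forward reaction is non-spontaneous (proceeds in reverse).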